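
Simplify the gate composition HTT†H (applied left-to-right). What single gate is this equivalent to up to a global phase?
I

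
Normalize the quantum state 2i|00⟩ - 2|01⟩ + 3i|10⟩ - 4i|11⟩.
0.3482i|00⟩ - 0.3482|01⟩ + 0.5222i|10⟩ - 0.6963i|11⟩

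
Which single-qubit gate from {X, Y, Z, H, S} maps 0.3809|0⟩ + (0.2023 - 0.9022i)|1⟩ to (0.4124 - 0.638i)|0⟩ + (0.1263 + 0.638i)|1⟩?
H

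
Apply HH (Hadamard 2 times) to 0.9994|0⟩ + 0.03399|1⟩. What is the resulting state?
0.9994|0⟩ + 0.03399|1⟩

H² = I, so an even number of Hadamards cancels: H^2 = I and the state is unchanged.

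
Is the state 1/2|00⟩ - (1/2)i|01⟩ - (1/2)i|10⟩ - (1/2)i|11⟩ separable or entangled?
Entangled

Writing the state as a|00⟩ + b|01⟩ + c|10⟩ + d|11⟩, it is a product state iff ad − bc = 0.
Here (a, b, c, d) = (1/2, -(1/2)i, -(1/2)i, -(1/2)i): ad − bc = (1/2)(-(1/2)i) − (-(1/2)i)(-(1/2)i) = (0.25 - 0.25i) ≠ 0, so the state is entangled.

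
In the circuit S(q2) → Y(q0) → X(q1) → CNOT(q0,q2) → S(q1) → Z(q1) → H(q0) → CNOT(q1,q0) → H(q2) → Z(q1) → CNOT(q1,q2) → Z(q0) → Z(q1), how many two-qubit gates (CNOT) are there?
3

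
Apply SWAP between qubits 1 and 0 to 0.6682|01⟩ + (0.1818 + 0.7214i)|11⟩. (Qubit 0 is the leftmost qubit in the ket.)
0.6682|10⟩ + (0.1818 + 0.7214i)|11⟩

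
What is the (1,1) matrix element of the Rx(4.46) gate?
-0.6125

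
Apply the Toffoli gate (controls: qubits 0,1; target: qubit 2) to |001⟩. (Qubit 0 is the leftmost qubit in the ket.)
|001⟩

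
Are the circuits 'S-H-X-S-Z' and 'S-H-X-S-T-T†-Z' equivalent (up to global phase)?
Yes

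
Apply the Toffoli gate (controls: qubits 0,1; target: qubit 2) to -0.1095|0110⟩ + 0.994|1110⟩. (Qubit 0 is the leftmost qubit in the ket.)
-0.1095|0110⟩ + 0.994|1100⟩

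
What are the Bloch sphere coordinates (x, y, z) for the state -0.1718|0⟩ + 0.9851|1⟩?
(-0.3385, 0, -0.9409)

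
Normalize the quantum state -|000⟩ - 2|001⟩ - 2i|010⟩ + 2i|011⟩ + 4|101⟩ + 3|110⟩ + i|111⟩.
-0.1601|000⟩ - 0.3203|001⟩ - 0.3203i|010⟩ + 0.3203i|011⟩ + 0.6405|101⟩ + 0.4804|110⟩ + 0.1601i|111⟩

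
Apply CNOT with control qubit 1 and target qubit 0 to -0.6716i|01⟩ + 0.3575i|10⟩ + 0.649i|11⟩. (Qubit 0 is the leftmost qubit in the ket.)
0.649i|01⟩ + 0.3575i|10⟩ - 0.6716i|11⟩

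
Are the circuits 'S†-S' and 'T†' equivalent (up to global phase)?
No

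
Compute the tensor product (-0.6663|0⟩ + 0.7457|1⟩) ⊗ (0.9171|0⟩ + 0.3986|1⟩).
-0.6111|00⟩ - 0.2656|01⟩ + 0.6839|10⟩ + 0.2972|11⟩

amp(|b₁b₂…⟩) = product of the factor amplitudes for bits b₁, b₂, …; only kets whose every factor amplitude is nonzero survive.
|00⟩: (-0.6663)(0.9171) = -0.6111
|01⟩: (-0.6663)(0.3986) = -0.2656
|10⟩: (0.7457)(0.9171) = 0.6839
|11⟩: (0.7457)(0.3986) = 0.2972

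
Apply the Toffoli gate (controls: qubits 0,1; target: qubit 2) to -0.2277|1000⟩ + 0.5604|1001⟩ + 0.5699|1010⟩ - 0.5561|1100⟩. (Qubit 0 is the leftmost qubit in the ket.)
-0.2277|1000⟩ + 0.5604|1001⟩ + 0.5699|1010⟩ - 0.5561|1110⟩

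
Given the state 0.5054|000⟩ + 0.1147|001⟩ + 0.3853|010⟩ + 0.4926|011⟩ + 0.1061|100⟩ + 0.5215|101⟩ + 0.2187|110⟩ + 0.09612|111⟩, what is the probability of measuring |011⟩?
0.2427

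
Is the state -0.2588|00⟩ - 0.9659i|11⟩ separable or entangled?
Entangled

Writing the state as a|00⟩ + b|01⟩ + c|10⟩ + d|11⟩, it is a product state iff ad − bc = 0.
Here (a, b, c, d) = (-0.2588, 0, 0, -0.9659i): ad − bc = (-0.2588)(-0.9659i) − (0)(0) = 0.25i ≠ 0, so the state is entangled.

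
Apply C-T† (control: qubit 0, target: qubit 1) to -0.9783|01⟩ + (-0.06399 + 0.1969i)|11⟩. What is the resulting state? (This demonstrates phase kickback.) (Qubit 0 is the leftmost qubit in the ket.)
-0.9783|01⟩ + (0.09398 + 0.1845i)|11⟩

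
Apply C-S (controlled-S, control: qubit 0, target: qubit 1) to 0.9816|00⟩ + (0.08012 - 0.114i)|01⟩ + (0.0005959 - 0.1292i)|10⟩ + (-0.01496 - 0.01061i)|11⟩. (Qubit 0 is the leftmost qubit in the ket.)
0.9816|00⟩ + (0.08012 - 0.114i)|01⟩ + (0.0005959 - 0.1292i)|10⟩ + (0.01061 - 0.01496i)|11⟩

C-S leaves the control-|0⟩ kets |00⟩, |01⟩ unchanged and applies S to qubit 1 on the control-|1⟩ pair (|10⟩, |11⟩).
S = [[1, 0], [0, i]].
With a = amp(|10⟩) = (0.0005959 - 0.1292i) and b = amp(|11⟩) = (-0.01496 - 0.01061i):
new amp(|10⟩) = (1)·a = (0.0005959 - 0.1292i)
new amp(|11⟩) = (i)·b = (0.01061 - 0.01496i)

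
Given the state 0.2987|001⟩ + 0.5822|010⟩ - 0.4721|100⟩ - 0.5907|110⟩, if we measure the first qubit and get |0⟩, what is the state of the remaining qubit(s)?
0.4565|01⟩ + 0.8897|10⟩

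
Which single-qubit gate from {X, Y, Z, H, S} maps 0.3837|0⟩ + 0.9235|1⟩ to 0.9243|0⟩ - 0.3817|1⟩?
H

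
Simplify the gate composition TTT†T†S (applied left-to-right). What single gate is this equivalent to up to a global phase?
S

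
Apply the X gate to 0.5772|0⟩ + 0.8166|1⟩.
0.8166|0⟩ + 0.5772|1⟩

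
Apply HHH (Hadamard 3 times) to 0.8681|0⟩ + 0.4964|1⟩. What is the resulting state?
0.9648|0⟩ + 0.2628|1⟩

H² = I, so H^3 = H: a single Hadamard. With (a, b) = (0.8681, 0.4964), H gives ((a + b)/√2, (a − b)/√2) = (0.9648, 0.2628).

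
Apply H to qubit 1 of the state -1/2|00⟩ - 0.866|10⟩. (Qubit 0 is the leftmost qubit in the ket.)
-1/√8|00⟩ - 1/√8|01⟩ - 0.6124|10⟩ - 0.6124|11⟩

H on qubit 1 mixes each pair of kets that differ only in qubit 1: amplitudes (a, b) of (|…0…⟩, |…1…⟩) become ((a + b)/√2, (a − b)/√2). Kets absent from the input have amplitude 0.
(|00⟩, |01⟩): (a, b) = (-1/2, 0) → (-1/√8, -1/√8)
(|10⟩, |11⟩): (a, b) = (-0.866, 0) → (-0.6124, -0.6124)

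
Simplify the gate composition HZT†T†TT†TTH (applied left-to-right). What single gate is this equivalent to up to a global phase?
X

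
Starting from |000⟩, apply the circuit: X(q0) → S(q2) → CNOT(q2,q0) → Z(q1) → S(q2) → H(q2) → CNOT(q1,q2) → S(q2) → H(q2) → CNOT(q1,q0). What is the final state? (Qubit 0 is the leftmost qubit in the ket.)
(1/2 + (1/2)i)|100⟩ + (1/2 - (1/2)i)|101⟩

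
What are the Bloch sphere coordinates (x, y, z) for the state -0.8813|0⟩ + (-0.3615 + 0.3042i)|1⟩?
(0.6372, -0.5362, 0.5535)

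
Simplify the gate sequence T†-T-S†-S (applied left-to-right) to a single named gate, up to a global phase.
I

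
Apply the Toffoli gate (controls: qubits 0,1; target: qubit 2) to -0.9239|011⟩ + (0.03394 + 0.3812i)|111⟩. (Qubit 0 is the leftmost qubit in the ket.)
-0.9239|011⟩ + (0.03394 + 0.3812i)|110⟩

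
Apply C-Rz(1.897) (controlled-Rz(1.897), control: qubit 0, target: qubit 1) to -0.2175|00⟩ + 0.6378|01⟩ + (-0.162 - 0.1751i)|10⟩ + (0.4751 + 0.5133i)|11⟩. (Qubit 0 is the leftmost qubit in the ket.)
-0.2175|00⟩ + 0.6378|01⟩ + (-0.2367 + 0.02957i)|10⟩ + (-0.1401 + 0.6852i)|11⟩

C-Rz(1.897) leaves the control-|0⟩ kets |00⟩, |01⟩ unchanged and applies Rz(1.897) to qubit 1 on the control-|1⟩ pair (|10⟩, |11⟩).
Rz(1.897) = [[e^(−iθ/2), 0], [0, e^(iθ/2)]] with e^(±iθ/2) = cos(θ/2) ± i·sin(θ/2); θ = 1.897, cos(θ/2) ≈ 0.582903, sin(θ/2) ≈ 0.812542.
With a = amp(|10⟩) = (-0.162 - 0.1751i) and b = amp(|11⟩) = (0.4751 + 0.5133i):
new amp(|10⟩) = (0.582903 - 0.812542i)·a = (-0.2367 + 0.02957i)
new amp(|11⟩) = (0.582903 + 0.812542i)·b = (-0.1401 + 0.6852i)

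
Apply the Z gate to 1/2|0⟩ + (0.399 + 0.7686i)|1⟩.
1/2|0⟩ + (-0.399 - 0.7686i)|1⟩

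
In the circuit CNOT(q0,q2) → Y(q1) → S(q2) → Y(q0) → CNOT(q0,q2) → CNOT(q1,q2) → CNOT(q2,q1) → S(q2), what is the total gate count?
8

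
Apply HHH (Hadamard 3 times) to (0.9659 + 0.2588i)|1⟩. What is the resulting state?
(0.683 + 0.183i)|0⟩ + (-0.683 - 0.183i)|1⟩

H² = I, so H^3 = H: a single Hadamard. With (a, b) = (0, (0.9659 + 0.2588i)), H gives ((a + b)/√2, (a − b)/√2) = ((0.683 + 0.183i), (-0.683 - 0.183i)).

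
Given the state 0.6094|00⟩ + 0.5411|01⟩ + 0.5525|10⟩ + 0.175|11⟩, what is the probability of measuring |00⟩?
0.3714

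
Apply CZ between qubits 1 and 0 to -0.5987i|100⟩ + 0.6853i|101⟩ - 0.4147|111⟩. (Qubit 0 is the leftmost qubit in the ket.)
-0.5987i|100⟩ + 0.6853i|101⟩ + 0.4147|111⟩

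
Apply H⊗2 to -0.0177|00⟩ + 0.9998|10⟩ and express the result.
0.4911|00⟩ + 0.4911|01⟩ - 0.5088|10⟩ - 0.5088|11⟩

H⊗2 gives amp(|y⟩) = (1/2) Σ_x (−1)^(x·y) amp(|x⟩), where x·y is the number of positions in which both x and y have a 1.
|00⟩: (-0.0177 + 0.9998)/2 = 0.4911
|01⟩: (-0.0177 + 0.9998)/2 = 0.4911
|10⟩: (-0.0177 - 0.9998)/2 = -0.5088
|11⟩: (-0.0177 - 0.9998)/2 = -0.5088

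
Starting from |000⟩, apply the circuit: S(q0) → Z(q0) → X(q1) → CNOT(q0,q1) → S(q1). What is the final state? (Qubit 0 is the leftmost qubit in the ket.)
i|010⟩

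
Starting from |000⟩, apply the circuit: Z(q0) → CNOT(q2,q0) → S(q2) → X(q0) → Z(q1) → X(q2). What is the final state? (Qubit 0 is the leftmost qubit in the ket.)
|101⟩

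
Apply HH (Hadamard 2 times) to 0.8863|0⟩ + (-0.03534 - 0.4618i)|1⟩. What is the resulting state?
0.8863|0⟩ + (-0.03534 - 0.4618i)|1⟩

H² = I, so an even number of Hadamards cancels: H^2 = I and the state is unchanged.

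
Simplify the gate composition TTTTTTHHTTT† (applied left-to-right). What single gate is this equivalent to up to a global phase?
T†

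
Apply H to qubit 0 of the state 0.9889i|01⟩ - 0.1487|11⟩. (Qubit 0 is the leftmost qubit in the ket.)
(-0.1051 + 0.6993i)|01⟩ + (0.1051 + 0.6993i)|11⟩

H on qubit 0 mixes each pair of kets that differ only in qubit 0: amplitudes (a, b) of (|…0…⟩, |…1…⟩) become ((a + b)/√2, (a − b)/√2). Kets absent from the input have amplitude 0.
(|01⟩, |11⟩): (a, b) = (0.9889i, -0.1487) → ((-0.1051 + 0.6993i), (0.1051 + 0.6993i))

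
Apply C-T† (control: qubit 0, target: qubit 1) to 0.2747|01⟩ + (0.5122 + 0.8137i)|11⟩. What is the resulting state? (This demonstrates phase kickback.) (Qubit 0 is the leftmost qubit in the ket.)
0.2747|01⟩ + (0.9376 + 0.2132i)|11⟩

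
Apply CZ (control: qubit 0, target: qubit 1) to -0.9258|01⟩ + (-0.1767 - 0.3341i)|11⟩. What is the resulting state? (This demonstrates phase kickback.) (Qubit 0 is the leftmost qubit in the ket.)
-0.9258|01⟩ + (0.1767 + 0.3341i)|11⟩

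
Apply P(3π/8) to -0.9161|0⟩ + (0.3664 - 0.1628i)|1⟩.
-0.9161|0⟩ + (0.2906 + 0.2762i)|1⟩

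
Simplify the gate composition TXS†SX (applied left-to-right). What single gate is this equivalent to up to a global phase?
T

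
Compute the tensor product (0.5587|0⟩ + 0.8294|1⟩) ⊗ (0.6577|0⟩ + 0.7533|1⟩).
0.3675|00⟩ + 0.4209|01⟩ + 0.5455|10⟩ + 0.6248|11⟩

amp(|b₁b₂…⟩) = product of the factor amplitudes for bits b₁, b₂, …; only kets whose every factor amplitude is nonzero survive.
|00⟩: (0.5587)(0.6577) = 0.3675
|01⟩: (0.5587)(0.7533) = 0.4209
|10⟩: (0.8294)(0.6577) = 0.5455
|11⟩: (0.8294)(0.7533) = 0.6248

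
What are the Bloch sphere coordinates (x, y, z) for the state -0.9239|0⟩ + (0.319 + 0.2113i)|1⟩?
(-0.5894, -0.3904, 0.7072)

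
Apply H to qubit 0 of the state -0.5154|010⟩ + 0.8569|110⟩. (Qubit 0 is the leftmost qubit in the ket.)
0.2415|010⟩ - 0.9704|110⟩

H on qubit 0 mixes each pair of kets that differ only in qubit 0: amplitudes (a, b) of (|…0…⟩, |…1…⟩) become ((a + b)/√2, (a − b)/√2). Kets absent from the input have amplitude 0.
(|010⟩, |110⟩): (a, b) = (-0.5154, 0.8569) → (0.2415, -0.9704)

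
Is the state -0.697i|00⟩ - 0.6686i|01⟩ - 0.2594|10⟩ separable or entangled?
Entangled

Writing the state as a|00⟩ + b|01⟩ + c|10⟩ + d|11⟩, it is a product state iff ad − bc = 0.
Here (a, b, c, d) = (-0.697i, -0.6686i, -0.2594, 0): ad − bc = (-0.697i)(0) − (-0.6686i)(-0.2594) = -0.1734i ≠ 0, so the state is entangled.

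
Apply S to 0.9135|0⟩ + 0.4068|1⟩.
0.9135|0⟩ + 0.4068i|1⟩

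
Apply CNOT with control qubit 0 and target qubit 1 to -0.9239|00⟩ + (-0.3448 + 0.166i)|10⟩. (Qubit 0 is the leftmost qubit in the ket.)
-0.9239|00⟩ + (-0.3448 + 0.166i)|11⟩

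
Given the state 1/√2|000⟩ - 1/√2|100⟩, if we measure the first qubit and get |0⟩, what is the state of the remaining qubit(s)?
|00⟩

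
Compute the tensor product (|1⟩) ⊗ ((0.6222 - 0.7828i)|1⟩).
(0.6222 - 0.7828i)|11⟩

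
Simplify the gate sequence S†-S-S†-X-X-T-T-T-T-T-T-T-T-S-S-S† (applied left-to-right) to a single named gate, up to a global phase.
I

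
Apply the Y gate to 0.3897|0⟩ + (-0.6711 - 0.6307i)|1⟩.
(-0.6307 + 0.6711i)|0⟩ + 0.3897i|1⟩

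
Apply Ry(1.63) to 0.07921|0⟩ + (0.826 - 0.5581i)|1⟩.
(-0.5468 + 0.4061i)|0⟩ + (0.6242 - 0.3828i)|1⟩

Ry(1.63) = [[cos(θ/2), −sin(θ/2)], [sin(θ/2), cos(θ/2)]]; θ = 1.63, cos(θ/2) ≈ 0.685868, sin(θ/2) ≈ 0.727726.
With a = amp(|0⟩) = 0.07921 and b = amp(|1⟩) = (0.826 - 0.5581i):
new amp(|0⟩) = (0.685868)·a + (-0.727726)·b = (-0.5468 + 0.4061i)
new amp(|1⟩) = (0.727726)·a + (0.685868)·b = (0.6242 - 0.3828i)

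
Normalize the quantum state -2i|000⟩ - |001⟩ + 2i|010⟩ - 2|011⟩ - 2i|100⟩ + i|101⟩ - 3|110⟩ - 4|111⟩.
-0.305i|000⟩ - 0.1525|001⟩ + 0.305i|010⟩ - 0.305|011⟩ - 0.305i|100⟩ + 0.1525i|101⟩ - 0.4575|110⟩ - 0.61|111⟩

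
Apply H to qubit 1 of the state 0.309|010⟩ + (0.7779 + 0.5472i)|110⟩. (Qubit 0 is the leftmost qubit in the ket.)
0.2185|000⟩ - 0.2185|010⟩ + (0.5501 + 0.3869i)|100⟩ + (-0.5501 - 0.3869i)|110⟩

H on qubit 1 mixes each pair of kets that differ only in qubit 1: amplitudes (a, b) of (|…0…⟩, |…1…⟩) become ((a + b)/√2, (a − b)/√2). Kets absent from the input have amplitude 0.
(|000⟩, |010⟩): (a, b) = (0, 0.309) → (0.2185, -0.2185)
(|100⟩, |110⟩): (a, b) = (0, (0.7779 + 0.5472i)) → ((0.5501 + 0.3869i), (-0.5501 - 0.3869i))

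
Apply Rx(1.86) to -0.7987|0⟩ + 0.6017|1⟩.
(-0.4775 - 0.4823i)|0⟩ + (0.3597 + 0.6403i)|1⟩

Rx(1.86) = [[cos(θ/2), −i·sin(θ/2)], [−i·sin(θ/2), cos(θ/2)]]; θ = 1.86, cos(θ/2) ≈ 0.597834, sin(θ/2) ≈ 0.80162.
With a = amp(|0⟩) = -0.7987 and b = amp(|1⟩) = 0.6017:
new amp(|0⟩) = (0.597834)·a + (-0.80162i)·b = (-0.4775 - 0.4823i)
new amp(|1⟩) = (-0.80162i)·a + (0.597834)·b = (0.3597 + 0.6403i)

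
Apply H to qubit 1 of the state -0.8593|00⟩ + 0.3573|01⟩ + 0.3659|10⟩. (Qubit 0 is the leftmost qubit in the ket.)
-0.355|00⟩ - 0.8603|01⟩ + 0.2587|10⟩ + 0.2587|11⟩

H on qubit 1 mixes each pair of kets that differ only in qubit 1: amplitudes (a, b) of (|…0…⟩, |…1…⟩) become ((a + b)/√2, (a − b)/√2). Kets absent from the input have amplitude 0.
(|00⟩, |01⟩): (a, b) = (-0.8593, 0.3573) → (-0.355, -0.8603)
(|10⟩, |11⟩): (a, b) = (0.3659, 0) → (0.2587, 0.2587)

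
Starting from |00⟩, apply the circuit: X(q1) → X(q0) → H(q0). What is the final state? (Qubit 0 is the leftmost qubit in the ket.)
1/√2|01⟩ - 1/√2|11⟩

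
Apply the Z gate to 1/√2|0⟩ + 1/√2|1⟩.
1/√2|0⟩ - 1/√2|1⟩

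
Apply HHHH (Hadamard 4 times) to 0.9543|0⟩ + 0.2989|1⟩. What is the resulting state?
0.9543|0⟩ + 0.2989|1⟩

H² = I, so an even number of Hadamards cancels: H^4 = I and the state is unchanged.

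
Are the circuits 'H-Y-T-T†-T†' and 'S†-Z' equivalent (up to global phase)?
No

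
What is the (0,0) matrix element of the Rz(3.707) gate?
(-0.279 - 0.9603i)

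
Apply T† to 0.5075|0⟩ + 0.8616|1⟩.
0.5075|0⟩ + (0.6092 - 0.6092i)|1⟩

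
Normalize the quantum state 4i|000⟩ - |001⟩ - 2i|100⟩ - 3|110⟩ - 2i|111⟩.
0.686i|000⟩ - 0.1715|001⟩ - 0.343i|100⟩ - 0.5145|110⟩ - 0.343i|111⟩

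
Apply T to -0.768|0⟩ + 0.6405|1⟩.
-0.768|0⟩ + (0.4529 + 0.4529i)|1⟩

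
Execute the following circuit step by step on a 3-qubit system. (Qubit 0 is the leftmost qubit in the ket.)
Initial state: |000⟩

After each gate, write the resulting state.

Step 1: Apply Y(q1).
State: i|010⟩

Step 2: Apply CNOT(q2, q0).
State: i|010⟩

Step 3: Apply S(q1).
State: -|010⟩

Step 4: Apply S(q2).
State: -|010⟩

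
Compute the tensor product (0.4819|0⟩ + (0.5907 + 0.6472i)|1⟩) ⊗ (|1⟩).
0.4819|01⟩ + (0.5907 + 0.6472i)|11⟩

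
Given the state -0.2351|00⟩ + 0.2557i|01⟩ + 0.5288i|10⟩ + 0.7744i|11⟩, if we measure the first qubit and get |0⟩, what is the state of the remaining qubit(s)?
-0.6768|0⟩ + 0.7361i|1⟩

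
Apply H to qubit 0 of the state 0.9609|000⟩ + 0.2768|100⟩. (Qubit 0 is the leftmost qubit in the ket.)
0.8752|000⟩ + 0.4837|100⟩

H on qubit 0 mixes each pair of kets that differ only in qubit 0: amplitudes (a, b) of (|…0…⟩, |…1…⟩) become ((a + b)/√2, (a − b)/√2). Kets absent from the input have amplitude 0.
(|000⟩, |100⟩): (a, b) = (0.9609, 0.2768) → (0.8752, 0.4837)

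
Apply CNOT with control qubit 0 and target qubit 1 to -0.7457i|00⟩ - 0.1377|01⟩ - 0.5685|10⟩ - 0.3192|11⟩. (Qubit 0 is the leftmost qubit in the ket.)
-0.7457i|00⟩ - 0.1377|01⟩ - 0.3192|10⟩ - 0.5685|11⟩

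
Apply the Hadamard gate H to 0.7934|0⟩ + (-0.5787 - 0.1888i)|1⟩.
(0.1518 - 0.1335i)|0⟩ + (0.9702 + 0.1335i)|1⟩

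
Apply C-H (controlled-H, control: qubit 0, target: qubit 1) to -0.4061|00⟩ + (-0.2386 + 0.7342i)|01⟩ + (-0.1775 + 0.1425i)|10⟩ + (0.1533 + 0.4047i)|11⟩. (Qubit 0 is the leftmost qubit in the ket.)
-0.4061|00⟩ + (-0.2386 + 0.7342i)|01⟩ + (-0.01711 + 0.3869i)|10⟩ + (-0.2339 - 0.1854i)|11⟩

C-H leaves the control-|0⟩ kets |00⟩, |01⟩ unchanged and applies H to qubit 1 on the control-|1⟩ pair (|10⟩, |11⟩).
H = [[1/√2, 1/√2], [1/√2, -1/√2]].
With a = amp(|10⟩) = (-0.1775 + 0.1425i) and b = amp(|11⟩) = (0.1533 + 0.4047i):
new amp(|10⟩) = (1/√2)·a + (1/√2)·b = (-0.01711 + 0.3869i)
new amp(|11⟩) = (1/√2)·a + (-1/√2)·b = (-0.2339 - 0.1854i)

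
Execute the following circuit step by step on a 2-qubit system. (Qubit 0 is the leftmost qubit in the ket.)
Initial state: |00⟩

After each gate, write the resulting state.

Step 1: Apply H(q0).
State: 1/√2|00⟩ + 1/√2|10⟩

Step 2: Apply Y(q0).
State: -(1/√2)i|00⟩ + (1/√2)i|10⟩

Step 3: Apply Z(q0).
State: -(1/√2)i|00⟩ - (1/√2)i|10⟩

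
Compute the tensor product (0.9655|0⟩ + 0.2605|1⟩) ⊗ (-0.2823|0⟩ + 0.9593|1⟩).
-0.2726|00⟩ + 0.9262|01⟩ - 0.07354|10⟩ + 0.2499|11⟩

amp(|b₁b₂…⟩) = product of the factor amplitudes for bits b₁, b₂, …; only kets whose every factor amplitude is nonzero survive.
|00⟩: (0.9655)(-0.2823) = -0.2726
|01⟩: (0.9655)(0.9593) = 0.9262
|10⟩: (0.2605)(-0.2823) = -0.07354
|11⟩: (0.2605)(0.9593) = 0.2499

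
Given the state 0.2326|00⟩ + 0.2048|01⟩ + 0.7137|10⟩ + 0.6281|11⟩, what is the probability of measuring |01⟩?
0.04194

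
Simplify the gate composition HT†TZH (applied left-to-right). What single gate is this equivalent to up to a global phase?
X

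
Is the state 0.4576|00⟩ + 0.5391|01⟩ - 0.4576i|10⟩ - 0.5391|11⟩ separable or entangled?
Entangled

Writing the state as a|00⟩ + b|01⟩ + c|10⟩ + d|11⟩, it is a product state iff ad − bc = 0.
Here (a, b, c, d) = (0.4576, 0.5391, -0.4576i, -0.5391): ad − bc = (0.4576)(-0.5391) − (0.5391)(-0.4576i) = (-0.2467 + 0.2467i) ≠ 0, so the state is entangled.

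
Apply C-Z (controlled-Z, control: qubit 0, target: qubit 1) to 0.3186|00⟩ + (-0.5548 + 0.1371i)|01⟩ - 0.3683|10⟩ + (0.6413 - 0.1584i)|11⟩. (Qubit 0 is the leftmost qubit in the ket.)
0.3186|00⟩ + (-0.5548 + 0.1371i)|01⟩ - 0.3683|10⟩ + (-0.6413 + 0.1584i)|11⟩

C-Z leaves the control-|0⟩ kets |00⟩, |01⟩ unchanged and applies Z to qubit 1 on the control-|1⟩ pair (|10⟩, |11⟩).
Z = [[1, 0], [0, -1]].
With a = amp(|10⟩) = -0.3683 and b = amp(|11⟩) = (0.6413 - 0.1584i):
new amp(|10⟩) = (1)·a = -0.3683
new amp(|11⟩) = (-1)·b = (-0.6413 + 0.1584i)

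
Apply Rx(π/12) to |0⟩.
0.9914|0⟩ - 0.1305i|1⟩

Rx(π/12) = [[cos(θ/2), −i·sin(θ/2)], [−i·sin(θ/2), cos(θ/2)]]; θ = π/12, cos(θ/2) ≈ 0.991445, sin(θ/2) ≈ 0.130526.
With a = amp(|0⟩) = 1 and b = amp(|1⟩) = 0:
new amp(|0⟩) = (0.991445)·a + (-0.130526i)·b = 0.9914
new amp(|1⟩) = (-0.130526i)·a + (0.991445)·b = -0.1305i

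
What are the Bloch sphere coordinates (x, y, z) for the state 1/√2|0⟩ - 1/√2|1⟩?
(-1, 0, 0)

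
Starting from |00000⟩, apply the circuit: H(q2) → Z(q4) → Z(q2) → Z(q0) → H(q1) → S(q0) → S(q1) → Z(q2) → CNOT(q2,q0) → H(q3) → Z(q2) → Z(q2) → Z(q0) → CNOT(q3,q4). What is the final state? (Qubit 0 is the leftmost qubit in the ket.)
1/√8|00000⟩ + 1/√8|00011⟩ + (1/√8)i|01000⟩ + (1/√8)i|01011⟩ - 1/√8|10100⟩ - 1/√8|10111⟩ - (1/√8)i|11100⟩ - (1/√8)i|11111⟩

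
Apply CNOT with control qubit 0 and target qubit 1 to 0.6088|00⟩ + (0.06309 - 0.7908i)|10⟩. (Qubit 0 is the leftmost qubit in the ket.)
0.6088|00⟩ + (0.06309 - 0.7908i)|11⟩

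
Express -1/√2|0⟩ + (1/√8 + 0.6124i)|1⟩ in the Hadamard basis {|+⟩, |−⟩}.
(-0.25 + 0.433i)|+⟩ + (-0.75 - 0.433i)|−⟩

With |ψ⟩ = α|0⟩ + β|1⟩, the Hadamard-basis coefficients are ⟨+|ψ⟩ = (α + β)/√2 and ⟨−|ψ⟩ = (α − β)/√2.
Here α = -1/√2, β = (1/√8 + 0.6124i): (α + β)/√2 = (-0.25 + 0.433i), (α − β)/√2 = (-0.75 - 0.433i).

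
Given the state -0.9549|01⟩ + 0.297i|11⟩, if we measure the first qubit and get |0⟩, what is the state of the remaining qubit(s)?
-|1⟩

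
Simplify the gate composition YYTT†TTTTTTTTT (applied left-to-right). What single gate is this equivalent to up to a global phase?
T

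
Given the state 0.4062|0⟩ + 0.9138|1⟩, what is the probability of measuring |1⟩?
0.835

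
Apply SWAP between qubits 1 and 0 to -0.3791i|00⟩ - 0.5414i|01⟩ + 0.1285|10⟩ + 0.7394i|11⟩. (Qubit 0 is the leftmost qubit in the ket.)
-0.3791i|00⟩ + 0.1285|01⟩ - 0.5414i|10⟩ + 0.7394i|11⟩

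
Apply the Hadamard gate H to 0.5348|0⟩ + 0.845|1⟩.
0.9757|0⟩ - 0.2193|1⟩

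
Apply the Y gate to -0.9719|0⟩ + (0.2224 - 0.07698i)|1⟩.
(-0.07698 - 0.2224i)|0⟩ - 0.9719i|1⟩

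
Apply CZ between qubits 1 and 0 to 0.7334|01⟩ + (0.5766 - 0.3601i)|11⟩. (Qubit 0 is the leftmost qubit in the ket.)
0.7334|01⟩ + (-0.5766 + 0.3601i)|11⟩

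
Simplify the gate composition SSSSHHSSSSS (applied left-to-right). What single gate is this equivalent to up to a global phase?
S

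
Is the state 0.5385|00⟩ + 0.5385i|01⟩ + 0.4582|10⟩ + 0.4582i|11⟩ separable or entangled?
Separable

Writing the state as a|00⟩ + b|01⟩ + c|10⟩ + d|11⟩, it is a product state iff ad − bc = 0.
Here (a, b, c, d) = (0.5385, 0.5385i, 0.4582, 0.4582i): ad − bc = (0.5385)(0.4582i) − (0.5385i)(0.4582) = 0, so the state is separable.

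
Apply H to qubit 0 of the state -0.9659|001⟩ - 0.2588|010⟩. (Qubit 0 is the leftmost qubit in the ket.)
-0.683|001⟩ - 0.183|010⟩ - 0.683|101⟩ - 0.183|110⟩

H on qubit 0 mixes each pair of kets that differ only in qubit 0: amplitudes (a, b) of (|…0…⟩, |…1…⟩) become ((a + b)/√2, (a − b)/√2). Kets absent from the input have amplitude 0.
(|001⟩, |101⟩): (a, b) = (-0.9659, 0) → (-0.683, -0.683)
(|010⟩, |110⟩): (a, b) = (-0.2588, 0) → (-0.183, -0.183)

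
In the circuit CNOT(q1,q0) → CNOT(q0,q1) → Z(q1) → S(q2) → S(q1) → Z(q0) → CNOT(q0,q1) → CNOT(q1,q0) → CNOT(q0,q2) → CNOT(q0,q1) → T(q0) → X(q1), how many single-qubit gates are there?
6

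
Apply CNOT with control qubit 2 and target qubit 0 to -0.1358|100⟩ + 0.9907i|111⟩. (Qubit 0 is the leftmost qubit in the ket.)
0.9907i|011⟩ - 0.1358|100⟩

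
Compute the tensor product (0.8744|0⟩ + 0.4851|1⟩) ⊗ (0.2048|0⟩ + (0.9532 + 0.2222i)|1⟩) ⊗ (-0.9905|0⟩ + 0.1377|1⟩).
-0.1774|000⟩ + 0.02466|001⟩ + (-0.8256 - 0.1924i)|010⟩ + (0.1148 + 0.02675i)|011⟩ - 0.0984|100⟩ + 0.01368|101⟩ + (-0.458 - 0.1068i)|110⟩ + (0.06367 + 0.01484i)|111⟩

amp(|b₁b₂…⟩) = product of the factor amplitudes for bits b₁, b₂, …; only kets whose every factor amplitude is nonzero survive.
|000⟩: (0.8744)(0.2048)(-0.9905) = -0.1774
|001⟩: (0.8744)(0.2048)(0.1377) = 0.02466
|010⟩: (0.8744)(0.9532 + 0.2222i)(-0.9905) = (-0.8256 - 0.1924i)
|011⟩: (0.8744)(0.9532 + 0.2222i)(0.1377) = (0.1148 + 0.02675i)
|100⟩: (0.4851)(0.2048)(-0.9905) = -0.0984
|101⟩: (0.4851)(0.2048)(0.1377) = 0.01368
|110⟩: (0.4851)(0.9532 + 0.2222i)(-0.9905) = (-0.458 - 0.1068i)
|111⟩: (0.4851)(0.9532 + 0.2222i)(0.1377) = (0.06367 + 0.01484i)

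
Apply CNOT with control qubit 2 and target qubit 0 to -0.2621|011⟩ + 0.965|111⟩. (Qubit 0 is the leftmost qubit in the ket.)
0.965|011⟩ - 0.2621|111⟩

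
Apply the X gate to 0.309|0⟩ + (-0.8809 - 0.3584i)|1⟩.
(-0.8809 - 0.3584i)|0⟩ + 0.309|1⟩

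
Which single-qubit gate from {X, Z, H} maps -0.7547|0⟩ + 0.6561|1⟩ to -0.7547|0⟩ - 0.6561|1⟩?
Z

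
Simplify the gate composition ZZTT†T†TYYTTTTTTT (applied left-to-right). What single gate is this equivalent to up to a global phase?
T†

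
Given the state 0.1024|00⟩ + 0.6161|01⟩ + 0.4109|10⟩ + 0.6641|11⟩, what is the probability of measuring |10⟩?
0.1688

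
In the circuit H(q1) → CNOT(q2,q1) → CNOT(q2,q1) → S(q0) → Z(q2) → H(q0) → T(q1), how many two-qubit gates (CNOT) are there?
2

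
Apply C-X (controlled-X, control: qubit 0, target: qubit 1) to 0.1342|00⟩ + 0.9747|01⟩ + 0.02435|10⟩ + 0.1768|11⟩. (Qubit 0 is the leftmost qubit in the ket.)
0.1342|00⟩ + 0.9747|01⟩ + 0.1768|10⟩ + 0.02435|11⟩

C-X leaves the control-|0⟩ kets |00⟩, |01⟩ unchanged and applies X to qubit 1 on the control-|1⟩ pair (|10⟩, |11⟩).
X = [[0, 1], [1, 0]].
With a = amp(|10⟩) = 0.02435 and b = amp(|11⟩) = 0.1768:
new amp(|10⟩) = (1)·b = 0.1768
new amp(|11⟩) = (1)·a = 0.02435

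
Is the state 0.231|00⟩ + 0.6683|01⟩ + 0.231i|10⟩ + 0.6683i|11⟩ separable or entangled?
Separable

Writing the state as a|00⟩ + b|01⟩ + c|10⟩ + d|11⟩, it is a product state iff ad − bc = 0.
Here (a, b, c, d) = (0.231, 0.6683, 0.231i, 0.6683i): ad − bc = (0.231)(0.6683i) − (0.6683)(0.231i) = 0, so the state is separable.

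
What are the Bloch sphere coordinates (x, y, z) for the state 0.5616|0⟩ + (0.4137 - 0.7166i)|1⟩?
(0.4647, -0.8049, -0.3693)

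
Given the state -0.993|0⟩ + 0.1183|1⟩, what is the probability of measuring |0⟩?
0.986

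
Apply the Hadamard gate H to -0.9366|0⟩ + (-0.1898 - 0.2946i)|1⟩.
(-0.7965 - 0.2083i)|0⟩ + (-0.5281 + 0.2083i)|1⟩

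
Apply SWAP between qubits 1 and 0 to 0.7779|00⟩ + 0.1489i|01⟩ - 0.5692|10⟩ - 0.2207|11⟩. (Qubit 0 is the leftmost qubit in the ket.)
0.7779|00⟩ - 0.5692|01⟩ + 0.1489i|10⟩ - 0.2207|11⟩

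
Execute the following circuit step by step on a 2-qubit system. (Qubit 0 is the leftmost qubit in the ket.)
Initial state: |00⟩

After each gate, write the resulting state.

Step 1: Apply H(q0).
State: 1/√2|00⟩ + 1/√2|10⟩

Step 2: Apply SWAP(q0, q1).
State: 1/√2|00⟩ + 1/√2|01⟩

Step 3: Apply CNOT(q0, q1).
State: 1/√2|00⟩ + 1/√2|01⟩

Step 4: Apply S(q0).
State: 1/√2|00⟩ + 1/√2|01⟩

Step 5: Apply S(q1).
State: 1/√2|00⟩ + (1/√2)i|01⟩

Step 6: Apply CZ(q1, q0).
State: 1/√2|00⟩ + (1/√2)i|01⟩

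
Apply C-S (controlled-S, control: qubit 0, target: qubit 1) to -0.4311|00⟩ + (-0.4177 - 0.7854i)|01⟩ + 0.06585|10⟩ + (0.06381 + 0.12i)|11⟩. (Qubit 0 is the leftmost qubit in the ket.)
-0.4311|00⟩ + (-0.4177 - 0.7854i)|01⟩ + 0.06585|10⟩ + (-0.12 + 0.06381i)|11⟩

C-S leaves the control-|0⟩ kets |00⟩, |01⟩ unchanged and applies S to qubit 1 on the control-|1⟩ pair (|10⟩, |11⟩).
S = [[1, 0], [0, i]].
With a = amp(|10⟩) = 0.06585 and b = amp(|11⟩) = (0.06381 + 0.12i):
new amp(|10⟩) = (1)·a = 0.06585
new amp(|11⟩) = (i)·b = (-0.12 + 0.06381i)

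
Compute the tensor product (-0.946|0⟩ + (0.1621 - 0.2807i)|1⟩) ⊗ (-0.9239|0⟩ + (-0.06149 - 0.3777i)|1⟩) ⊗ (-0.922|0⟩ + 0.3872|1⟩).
-0.8058|000⟩ + 0.3384|001⟩ + (-0.05363 - 0.3294i)|010⟩ + (0.02252 + 0.1383i)|011⟩ + (0.1381 - 0.2391i)|100⟩ + (-0.05799 + 0.1004i)|101⟩ + (0.1069 + 0.04054i)|110⟩ + (-0.04491 - 0.01702i)|111⟩

amp(|b₁b₂…⟩) = product of the factor amplitudes for bits b₁, b₂, …; only kets whose every factor amplitude is nonzero survive.
|000⟩: (-0.946)(-0.9239)(-0.922) = -0.8058
|001⟩: (-0.946)(-0.9239)(0.3872) = 0.3384
|010⟩: (-0.946)(-0.06149 - 0.3777i)(-0.922) = (-0.05363 - 0.3294i)
|011⟩: (-0.946)(-0.06149 - 0.3777i)(0.3872) = (0.02252 + 0.1383i)
|100⟩: (0.1621 - 0.2807i)(-0.9239)(-0.922) = (0.1381 - 0.2391i)
|101⟩: (0.1621 - 0.2807i)(-0.9239)(0.3872) = (-0.05799 + 0.1004i)
|110⟩: (0.1621 - 0.2807i)(-0.06149 - 0.3777i)(-0.922) = (0.1069 + 0.04054i)
|111⟩: (0.1621 - 0.2807i)(-0.06149 - 0.3777i)(0.3872) = (-0.04491 - 0.01702i)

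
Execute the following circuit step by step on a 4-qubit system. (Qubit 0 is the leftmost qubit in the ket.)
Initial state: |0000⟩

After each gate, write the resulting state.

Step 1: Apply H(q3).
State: 1/√2|0000⟩ + 1/√2|0001⟩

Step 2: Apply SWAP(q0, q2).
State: 1/√2|0000⟩ + 1/√2|0001⟩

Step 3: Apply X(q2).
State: 1/√2|0010⟩ + 1/√2|0011⟩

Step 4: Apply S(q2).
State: (1/√2)i|0010⟩ + (1/√2)i|0011⟩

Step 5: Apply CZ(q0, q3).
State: (1/√2)i|0010⟩ + (1/√2)i|0011⟩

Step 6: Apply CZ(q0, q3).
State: (1/√2)i|0010⟩ + (1/√2)i|0011⟩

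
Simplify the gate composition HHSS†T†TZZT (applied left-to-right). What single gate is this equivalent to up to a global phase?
T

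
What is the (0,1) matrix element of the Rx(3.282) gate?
-0.9975i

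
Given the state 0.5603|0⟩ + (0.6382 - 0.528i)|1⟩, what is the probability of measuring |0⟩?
0.3139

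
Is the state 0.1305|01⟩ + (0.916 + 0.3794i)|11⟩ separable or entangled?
Separable

Writing the state as a|00⟩ + b|01⟩ + c|10⟩ + d|11⟩, it is a product state iff ad − bc = 0.
Here (a, b, c, d) = (0, 0.1305, 0, (0.916 + 0.3794i)): ad − bc = (0)(0.916 + 0.3794i) − (0.1305)(0) = 0, so the state is separable.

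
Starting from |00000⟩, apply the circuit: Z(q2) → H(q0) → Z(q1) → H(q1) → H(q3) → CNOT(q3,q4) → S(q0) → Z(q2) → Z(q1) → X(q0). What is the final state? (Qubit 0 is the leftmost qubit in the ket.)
(1/√8)i|00000⟩ + (1/√8)i|00011⟩ - (1/√8)i|01000⟩ - (1/√8)i|01011⟩ + 1/√8|10000⟩ + 1/√8|10011⟩ - 1/√8|11000⟩ - 1/√8|11011⟩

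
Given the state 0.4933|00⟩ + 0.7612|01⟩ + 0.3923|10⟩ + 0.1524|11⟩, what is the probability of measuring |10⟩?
0.1539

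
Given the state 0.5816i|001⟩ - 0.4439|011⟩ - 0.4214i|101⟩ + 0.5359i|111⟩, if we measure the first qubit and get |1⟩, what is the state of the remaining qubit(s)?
-0.6181i|01⟩ + 0.7861i|11⟩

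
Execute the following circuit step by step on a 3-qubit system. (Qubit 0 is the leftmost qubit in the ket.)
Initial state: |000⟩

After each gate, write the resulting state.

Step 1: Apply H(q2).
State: 1/√2|000⟩ + 1/√2|001⟩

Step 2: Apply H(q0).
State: 1/2|000⟩ + 1/2|001⟩ + 1/2|100⟩ + 1/2|101⟩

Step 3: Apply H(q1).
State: 1/√8|000⟩ + 1/√8|001⟩ + 1/√8|010⟩ + 1/√8|011⟩ + 1/√8|100⟩ + 1/√8|101⟩ + 1/√8|110⟩ + 1/√8|111⟩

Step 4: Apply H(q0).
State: 1/2|000⟩ + 1/2|001⟩ + 1/2|010⟩ + 1/2|011⟩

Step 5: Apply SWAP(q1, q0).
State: 1/2|000⟩ + 1/2|001⟩ + 1/2|100⟩ + 1/2|101⟩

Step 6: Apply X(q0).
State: 1/2|000⟩ + 1/2|001⟩ + 1/2|100⟩ + 1/2|101⟩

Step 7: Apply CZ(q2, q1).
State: 1/2|000⟩ + 1/2|001⟩ + 1/2|100⟩ + 1/2|101⟩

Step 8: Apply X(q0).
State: 1/2|000⟩ + 1/2|001⟩ + 1/2|100⟩ + 1/2|101⟩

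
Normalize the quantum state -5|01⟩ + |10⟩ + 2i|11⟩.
-0.9129|01⟩ + 0.1826|10⟩ + 0.3651i|11⟩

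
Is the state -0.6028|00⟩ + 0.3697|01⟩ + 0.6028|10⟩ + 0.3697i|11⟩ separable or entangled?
Entangled

Writing the state as a|00⟩ + b|01⟩ + c|10⟩ + d|11⟩, it is a product state iff ad − bc = 0.
Here (a, b, c, d) = (-0.6028, 0.3697, 0.6028, 0.3697i): ad − bc = (-0.6028)(0.3697i) − (0.3697)(0.6028) = (-0.2229 - 0.2229i) ≠ 0, so the state is entangled.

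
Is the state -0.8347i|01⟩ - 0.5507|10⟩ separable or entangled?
Entangled

Writing the state as a|00⟩ + b|01⟩ + c|10⟩ + d|11⟩, it is a product state iff ad − bc = 0.
Here (a, b, c, d) = (0, -0.8347i, -0.5507, 0): ad − bc = (0)(0) − (-0.8347i)(-0.5507) = -0.4597i ≠ 0, so the state is entangled.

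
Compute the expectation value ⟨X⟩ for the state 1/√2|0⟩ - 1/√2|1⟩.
-1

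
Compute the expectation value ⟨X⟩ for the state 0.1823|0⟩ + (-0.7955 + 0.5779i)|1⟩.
-0.29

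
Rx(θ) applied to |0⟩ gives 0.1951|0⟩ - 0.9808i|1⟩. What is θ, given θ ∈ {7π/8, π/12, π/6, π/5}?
7π/8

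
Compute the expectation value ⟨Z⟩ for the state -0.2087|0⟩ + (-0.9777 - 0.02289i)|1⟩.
-0.9129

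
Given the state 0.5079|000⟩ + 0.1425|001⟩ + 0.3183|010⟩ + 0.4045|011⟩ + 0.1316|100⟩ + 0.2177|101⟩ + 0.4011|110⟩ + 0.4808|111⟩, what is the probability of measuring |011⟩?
0.1636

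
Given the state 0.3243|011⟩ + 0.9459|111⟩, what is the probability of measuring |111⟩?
0.8947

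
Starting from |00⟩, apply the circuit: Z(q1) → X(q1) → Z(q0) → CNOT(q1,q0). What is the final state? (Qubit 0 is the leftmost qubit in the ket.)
|11⟩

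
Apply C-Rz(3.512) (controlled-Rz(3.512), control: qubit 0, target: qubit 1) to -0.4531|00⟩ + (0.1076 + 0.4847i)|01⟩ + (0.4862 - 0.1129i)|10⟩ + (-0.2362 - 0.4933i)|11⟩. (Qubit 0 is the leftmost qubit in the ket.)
-0.4531|00⟩ + (0.1076 + 0.4847i)|01⟩ + (-0.2005 - 0.4571i)|10⟩ + (0.5284 - 0.1413i)|11⟩

C-Rz(3.512) leaves the control-|0⟩ kets |00⟩, |01⟩ unchanged and applies Rz(3.512) to qubit 1 on the control-|1⟩ pair (|10⟩, |11⟩).
Rz(3.512) = [[e^(−iθ/2), 0], [0, e^(iθ/2)]] with e^(±iθ/2) = cos(θ/2) ± i·sin(θ/2); θ = 3.512, cos(θ/2) ≈ -0.184147, sin(θ/2) ≈ 0.982899.
With a = amp(|10⟩) = (0.4862 - 0.1129i) and b = amp(|11⟩) = (-0.2362 - 0.4933i):
new amp(|10⟩) = (-0.184147 - 0.982899i)·a = (-0.2005 - 0.4571i)
new amp(|11⟩) = (-0.184147 + 0.982899i)·b = (0.5284 - 0.1413i)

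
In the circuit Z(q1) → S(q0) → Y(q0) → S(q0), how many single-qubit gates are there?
4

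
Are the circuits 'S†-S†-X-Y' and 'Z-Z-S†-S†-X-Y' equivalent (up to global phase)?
Yes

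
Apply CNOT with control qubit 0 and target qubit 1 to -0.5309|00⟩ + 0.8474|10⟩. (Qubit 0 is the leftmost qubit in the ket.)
-0.5309|00⟩ + 0.8474|11⟩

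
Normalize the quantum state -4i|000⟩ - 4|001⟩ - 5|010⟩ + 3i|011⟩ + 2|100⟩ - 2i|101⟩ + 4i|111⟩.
-0.4216i|000⟩ - 0.4216|001⟩ - 0.527|010⟩ + 0.3162i|011⟩ + 0.2108|100⟩ - 0.2108i|101⟩ + 0.4216i|111⟩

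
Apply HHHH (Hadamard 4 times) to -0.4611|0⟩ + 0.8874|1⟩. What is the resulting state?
-0.4611|0⟩ + 0.8874|1⟩

H² = I, so an even number of Hadamards cancels: H^4 = I and the state is unchanged.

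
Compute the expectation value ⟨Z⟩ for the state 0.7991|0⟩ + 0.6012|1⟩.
0.2771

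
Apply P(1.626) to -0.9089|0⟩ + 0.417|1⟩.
-0.9089|0⟩ + (-0.02301 + 0.4164i)|1⟩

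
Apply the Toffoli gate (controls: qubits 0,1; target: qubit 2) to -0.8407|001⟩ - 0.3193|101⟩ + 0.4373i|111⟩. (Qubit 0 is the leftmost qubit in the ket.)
-0.8407|001⟩ - 0.3193|101⟩ + 0.4373i|110⟩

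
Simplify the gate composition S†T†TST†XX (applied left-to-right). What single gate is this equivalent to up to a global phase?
T†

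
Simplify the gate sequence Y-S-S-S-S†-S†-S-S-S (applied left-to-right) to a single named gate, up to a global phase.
Y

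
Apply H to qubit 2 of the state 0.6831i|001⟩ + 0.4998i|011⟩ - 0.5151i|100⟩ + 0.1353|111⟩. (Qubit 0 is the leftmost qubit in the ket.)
0.483i|000⟩ - 0.483i|001⟩ + 0.3534i|010⟩ - 0.3534i|011⟩ - 0.3642i|100⟩ - 0.3642i|101⟩ + 0.09567|110⟩ - 0.09567|111⟩

H on qubit 2 mixes each pair of kets that differ only in qubit 2: amplitudes (a, b) of (|…0…⟩, |…1…⟩) become ((a + b)/√2, (a − b)/√2). Kets absent from the input have amplitude 0.
(|000⟩, |001⟩): (a, b) = (0, 0.6831i) → (0.483i, -0.483i)
(|010⟩, |011⟩): (a, b) = (0, 0.4998i) → (0.3534i, -0.3534i)
(|100⟩, |101⟩): (a, b) = (-0.5151i, 0) → (-0.3642i, -0.3642i)
(|110⟩, |111⟩): (a, b) = (0, 0.1353) → (0.09567, -0.09567)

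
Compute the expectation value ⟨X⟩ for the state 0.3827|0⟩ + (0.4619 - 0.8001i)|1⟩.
0.3535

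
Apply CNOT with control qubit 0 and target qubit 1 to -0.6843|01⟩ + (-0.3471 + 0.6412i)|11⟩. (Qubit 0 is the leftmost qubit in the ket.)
-0.6843|01⟩ + (-0.3471 + 0.6412i)|10⟩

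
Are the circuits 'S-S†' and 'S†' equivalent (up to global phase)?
No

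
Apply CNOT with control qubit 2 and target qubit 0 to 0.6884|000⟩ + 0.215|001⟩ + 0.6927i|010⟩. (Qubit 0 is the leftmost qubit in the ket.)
0.6884|000⟩ + 0.6927i|010⟩ + 0.215|101⟩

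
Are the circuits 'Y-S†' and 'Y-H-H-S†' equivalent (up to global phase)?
Yes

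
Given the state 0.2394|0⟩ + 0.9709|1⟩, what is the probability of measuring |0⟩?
0.05731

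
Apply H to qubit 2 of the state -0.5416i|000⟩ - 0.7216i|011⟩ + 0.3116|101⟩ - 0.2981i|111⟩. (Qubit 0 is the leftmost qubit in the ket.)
-0.383i|000⟩ - 0.383i|001⟩ - 0.5102i|010⟩ + 0.5102i|011⟩ + 0.2203|100⟩ - 0.2203|101⟩ - 0.2108i|110⟩ + 0.2108i|111⟩

H on qubit 2 mixes each pair of kets that differ only in qubit 2: amplitudes (a, b) of (|…0…⟩, |…1…⟩) become ((a + b)/√2, (a − b)/√2). Kets absent from the input have amplitude 0.
(|000⟩, |001⟩): (a, b) = (-0.5416i, 0) → (-0.383i, -0.383i)
(|010⟩, |011⟩): (a, b) = (0, -0.7216i) → (-0.5102i, 0.5102i)
(|100⟩, |101⟩): (a, b) = (0, 0.3116) → (0.2203, -0.2203)
(|110⟩, |111⟩): (a, b) = (0, -0.2981i) → (-0.2108i, 0.2108i)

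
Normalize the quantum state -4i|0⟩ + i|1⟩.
-0.9701i|0⟩ + 0.2425i|1⟩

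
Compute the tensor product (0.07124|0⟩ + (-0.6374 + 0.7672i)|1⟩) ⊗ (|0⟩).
0.07124|00⟩ + (-0.6374 + 0.7672i)|10⟩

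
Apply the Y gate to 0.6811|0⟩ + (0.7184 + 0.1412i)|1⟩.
(0.1412 - 0.7184i)|0⟩ + 0.6811i|1⟩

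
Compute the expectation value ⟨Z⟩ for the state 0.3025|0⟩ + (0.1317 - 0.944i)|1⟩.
-0.817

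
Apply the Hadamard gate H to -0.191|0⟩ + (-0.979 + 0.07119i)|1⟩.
(-0.8273 + 0.05034i)|0⟩ + (0.5572 - 0.05034i)|1⟩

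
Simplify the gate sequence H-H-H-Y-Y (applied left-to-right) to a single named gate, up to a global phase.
H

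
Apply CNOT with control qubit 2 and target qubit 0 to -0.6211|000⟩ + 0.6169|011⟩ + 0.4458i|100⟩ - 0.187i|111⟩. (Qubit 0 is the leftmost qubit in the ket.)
-0.6211|000⟩ - 0.187i|011⟩ + 0.4458i|100⟩ + 0.6169|111⟩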